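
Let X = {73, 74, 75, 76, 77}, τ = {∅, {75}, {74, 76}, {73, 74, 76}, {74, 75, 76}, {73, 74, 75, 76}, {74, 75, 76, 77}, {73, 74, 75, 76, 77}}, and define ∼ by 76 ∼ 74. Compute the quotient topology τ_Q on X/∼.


X/∼ = {[73], [74=76], [75], [77]}; |τ_Q| = 8.

Equivalence classes: [73], [74=76], [75], [77].
Quotient map π: X → X/∼ sends 73 ↦ [73], 74 ↦ [74=76], 75 ↦ [75], 76 ↦ [74=76], 77 ↦ [77].
For each subset V ⊆ X/∼, compute π^{-1}(V) ⊆ X and check whether π^{-1}(V) ∈ τ. V is open in τ_Q iff π^{-1}(V) ∈ τ.
  V = {}: π^{-1}(V) = ∅ ∈ τ ✓.
  V = {[73]}: π^{-1}(V) = {73} ∉ τ ✗.
  V = {[74=76]}: π^{-1}(V) = {74, 76} ∈ τ ✓.
  V = {[73], [74=76]}: π^{-1}(V) = {73, 74, 76} ∈ τ ✓.
  V = {[75]}: π^{-1}(V) = {75} ∈ τ ✓.
  V = {[73], [75]}: π^{-1}(V) = {73, 75} ∉ τ ✗.
  V = {[74=76], [75]}: π^{-1}(V) = {74, 75, 76} ∈ τ ✓.
  V = {[73], [74=76], [75]}: π^{-1}(V) = {73, 74, 75, 76} ∈ τ ✓.
  V = {[77]}: π^{-1}(V) = {77} ∉ τ ✗.
  V = {[73], [77]}: π^{-1}(V) = {73, 77} ∉ τ ✗.
  V = {[74=76], [77]}: π^{-1}(V) = {74, 76, 77} ∉ τ ✗.
  V = {[73], [74=76], [77]}: π^{-1}(V) = {73, 74, 76, 77} ∉ τ ✗.
  V = {[75], [77]}: π^{-1}(V) = {75, 77} ∉ τ ✗.
  V = {[73], [75], [77]}: π^{-1}(V) = {73, 75, 77} ∉ τ ✗.
  V = {[74=76], [75], [77]}: π^{-1}(V) = {74, 75, 76, 77} ∈ τ ✓.
  V = {[73], [74=76], [75], [77]}: π^{-1}(V) = {73, 74, 75, 76, 77} ∈ τ ✓.
Open sets in the quotient: τ_Q = {{}, {[74=76]}, {[73], [74=76]}, {[75]}, {[74=76], [75]}, {[73], [74=76], [75]}, {[74=76], [75], [77]}, {[73], [74=76], [75], [77]}} (8 elements).


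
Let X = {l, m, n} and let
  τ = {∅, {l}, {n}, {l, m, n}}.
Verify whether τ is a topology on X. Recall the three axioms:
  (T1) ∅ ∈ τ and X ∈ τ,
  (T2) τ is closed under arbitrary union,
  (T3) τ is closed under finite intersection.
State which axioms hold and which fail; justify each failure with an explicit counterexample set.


τ is NOT a topology on X.

Axiom (T1): ∅ ∈ τ? Yes; X ∈ τ? Yes.
Axiom (T2/T3): check pairwise unions and intersections of members of τ.
Counterexample for (T2): {l} ∪ {n} = {l, n} ∉ τ. Therefore τ is NOT a topology.


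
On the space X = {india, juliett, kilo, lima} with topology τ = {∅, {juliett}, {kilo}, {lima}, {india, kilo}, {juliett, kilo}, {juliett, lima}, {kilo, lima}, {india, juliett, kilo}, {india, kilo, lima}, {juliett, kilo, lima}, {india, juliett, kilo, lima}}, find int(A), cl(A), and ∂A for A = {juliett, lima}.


int(A) = {juliett, lima}, cl(A) = {juliett, lima}, ∂A = ∅.

Closed sets in (X, τ) are complements of opens:
  closed(X, τ) = {∅, {india}, {juliett}, {lima}, {india, juliett}, {india, kilo}, {india, lima}, {juliett, lima}, {india, juliett, kilo}, {india, juliett, lima}, {india, kilo, lima}, {india, juliett, kilo, lima}}.
int(A) = ⋃ {U ∈ τ : U ⊆ A}. Opens contained in A: ∅, {juliett}, {lima}, {juliett, lima}.
Taking the union of these: int(A) = {juliett, lima}.
cl(A) = ⋂ {C closed : A ⊆ C}. Closed sets containing A: {juliett, lima}, {india, juliett, lima}, {india, juliett, kilo, lima}.
Intersecting these: cl(A) = {juliett, lima}.
∂A = cl(A) ∖ int(A) = {juliett, lima} ∖ {juliett, lima} = ∅.


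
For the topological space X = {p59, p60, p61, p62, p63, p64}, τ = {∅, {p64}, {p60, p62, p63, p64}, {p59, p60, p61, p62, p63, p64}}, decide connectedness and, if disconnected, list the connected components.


(X, τ) is connected.

Find clopen sets (U ∈ τ with X ∖ U ∈ τ):
  U = ∅, X ∖ U = {p59, p60, p61, p62, p63, p64} — both open, so U is clopen.
  U = {p59, p60, p61, p62, p63, p64}, X ∖ U = ∅ — both open, so U is clopen.
Only trivial clopens (∅ and X) exist, so (X, τ) is connected.
Compute connected components by grouping points that agree on all clopens:
  component: {p59, p60, p61, p62, p63, p64}


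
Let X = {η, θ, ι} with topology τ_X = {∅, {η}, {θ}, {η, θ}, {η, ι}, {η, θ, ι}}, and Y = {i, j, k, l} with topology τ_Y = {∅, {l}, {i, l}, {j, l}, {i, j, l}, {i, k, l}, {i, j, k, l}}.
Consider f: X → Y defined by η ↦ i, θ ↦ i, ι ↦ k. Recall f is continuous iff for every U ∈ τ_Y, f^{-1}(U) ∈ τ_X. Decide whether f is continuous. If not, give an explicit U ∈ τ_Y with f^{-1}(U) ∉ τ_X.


f IS continuous.

Compute f^{-1}(U) for each U ∈ τ_Y:
  U = ∅: f^{-1}(U) = ∅ ∈ τ_X ✓.
  U = {l}: f^{-1}(U) = ∅ ∈ τ_X ✓.
  U = {i, l}: f^{-1}(U) = {η, θ} ∈ τ_X ✓.
  U = {j, l}: f^{-1}(U) = ∅ ∈ τ_X ✓.
  U = {i, j, l}: f^{-1}(U) = {η, θ} ∈ τ_X ✓.
  U = {i, k, l}: f^{-1}(U) = {η, θ, ι} ∈ τ_X ✓.
  U = {i, j, k, l}: f^{-1}(U) = {η, θ, ι} ∈ τ_X ✓.
Every preimage lies in τ_X, so f IS continuous.


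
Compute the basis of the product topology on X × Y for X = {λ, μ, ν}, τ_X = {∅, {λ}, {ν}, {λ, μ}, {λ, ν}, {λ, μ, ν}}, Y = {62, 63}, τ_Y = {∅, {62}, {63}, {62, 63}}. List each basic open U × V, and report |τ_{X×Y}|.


Basis B = {∅ × ∅, {λ} × {62}, {λ} × {63}, {ν} × {62}, {ν} × {63}, {λ} × {62, 63}, {λ, μ} × {62}, {λ, ν} × {62}, {λ, μ} × {63}, {λ, ν} × {63}, {ν} × {62, 63}, {λ, μ, ν} × {62}, {λ, μ, ν} × {63}, {λ, μ} × {62, 63}, {λ, ν} × {62, 63}, {λ, μ, ν} × {62, 63}}; |τ_{X×Y}| = 36.

Enumerate products U × V with U ∈ τ_X, V ∈ τ_Y (deduplicated):
  ∅ × ∅ = {} (∅)
  {λ} × {62} = {(λ,62)}
  {λ} × {63} = {(λ,63)}
  {ν} × {62} = {(ν,62)}
  {ν} × {63} = {(ν,63)}
  {λ} × {62, 63} = {(λ,62), (λ,63)}
  {λ, μ} × {62} = {(λ,62), (μ,62)}
  {λ, ν} × {62} = {(λ,62), (ν,62)}
  {λ, μ} × {63} = {(λ,63), (μ,63)}
  {λ, ν} × {63} = {(λ,63), (ν,63)}
  {ν} × {62, 63} = {(ν,62), (ν,63)}
  {λ, μ, ν} × {62} = {(λ,62), (μ,62), (ν,62)}
  {λ, μ, ν} × {63} = {(λ,63), (μ,63), (ν,63)}
  {λ, μ} × {62, 63} = {(λ,62), (λ,63), (μ,62), (μ,63)}
  {λ, ν} × {62, 63} = {(λ,62), (λ,63), (ν,62), (ν,63)}
  {λ, μ, ν} × {62, 63} = {(λ,62), (λ,63), (μ,62), (μ,63), (ν,62), (ν,63)}
These 16 distinct sets form the basis B.
Close under arbitrary unions to get τ_{X×Y}; counting gives |τ_{X×Y}| = 36.


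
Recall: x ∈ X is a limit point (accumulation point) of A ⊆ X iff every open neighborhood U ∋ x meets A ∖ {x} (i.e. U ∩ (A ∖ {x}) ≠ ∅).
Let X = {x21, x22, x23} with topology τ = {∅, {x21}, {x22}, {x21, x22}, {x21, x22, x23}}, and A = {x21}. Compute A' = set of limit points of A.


A' = {x23}

For each x ∈ X, list the open sets U ∈ τ with x ∈ U, then check whether U ∩ (A ∖ {x}) ≠ ∅ for every such U.
  x = x21: open {x21} ∋ x has {x21} ∩ (A ∖ {x21}) = ∅, so x is NOT a limit point.
  x = x22: open {x22} ∋ x has {x22} ∩ (A ∖ {x22}) = ∅, so x is NOT a limit point.
  x = x23: opens ∋ x are {x21, x22, x23}; each meets A ∖ {x23}, so x IS a limit point.
Collecting: A' = {x23}.


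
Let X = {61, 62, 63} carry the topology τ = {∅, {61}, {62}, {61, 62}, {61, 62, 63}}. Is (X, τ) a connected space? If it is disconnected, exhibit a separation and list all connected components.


(X, τ) is connected.

Find clopen sets (U ∈ τ with X ∖ U ∈ τ):
  U = ∅, X ∖ U = {61, 62, 63} — both open, so U is clopen.
  U = {61, 62, 63}, X ∖ U = ∅ — both open, so U is clopen.
Only trivial clopens (∅ and X) exist, so (X, τ) is connected.
Compute connected components by grouping points that agree on all clopens:
  component: {61, 62, 63}


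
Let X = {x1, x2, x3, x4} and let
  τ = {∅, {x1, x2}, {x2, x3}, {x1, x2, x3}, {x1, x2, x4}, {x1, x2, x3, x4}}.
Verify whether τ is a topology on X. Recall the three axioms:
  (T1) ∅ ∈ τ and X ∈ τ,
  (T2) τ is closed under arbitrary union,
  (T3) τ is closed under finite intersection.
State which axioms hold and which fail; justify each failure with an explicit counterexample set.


τ is NOT a topology on X.

Axiom (T1): ∅ ∈ τ? Yes; X ∈ τ? Yes.
Axiom (T2/T3): check pairwise unions and intersections of members of τ.
Counterexample for (T3): {x1, x2} ∩ {x2, x3} = {x2} ∉ τ. Therefore τ is NOT a topology.


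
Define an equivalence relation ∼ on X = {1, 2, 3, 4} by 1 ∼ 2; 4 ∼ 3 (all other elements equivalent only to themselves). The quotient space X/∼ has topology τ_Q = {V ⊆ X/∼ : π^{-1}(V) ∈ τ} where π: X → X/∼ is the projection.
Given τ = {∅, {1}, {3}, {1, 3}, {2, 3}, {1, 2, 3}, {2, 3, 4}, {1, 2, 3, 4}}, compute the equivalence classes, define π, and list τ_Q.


X/∼ = {[1=2], [3=4]}; |τ_Q| = 2.

Equivalence classes: [1=2], [3=4].
Quotient map π: X → X/∼ sends 1 ↦ [1=2], 2 ↦ [1=2], 3 ↦ [3=4], 4 ↦ [3=4].
For each subset V ⊆ X/∼, compute π^{-1}(V) ⊆ X and check whether π^{-1}(V) ∈ τ. V is open in τ_Q iff π^{-1}(V) ∈ τ.
  V = {}: π^{-1}(V) = ∅ ∈ τ ✓.
  V = {[1=2]}: π^{-1}(V) = {1, 2} ∉ τ ✗.
  V = {[3=4]}: π^{-1}(V) = {3, 4} ∉ τ ✗.
  V = {[1=2], [3=4]}: π^{-1}(V) = {1, 2, 3, 4} ∈ τ ✓.
Open sets in the quotient: τ_Q = {{}, {[1=2], [3=4]}} (2 elements).


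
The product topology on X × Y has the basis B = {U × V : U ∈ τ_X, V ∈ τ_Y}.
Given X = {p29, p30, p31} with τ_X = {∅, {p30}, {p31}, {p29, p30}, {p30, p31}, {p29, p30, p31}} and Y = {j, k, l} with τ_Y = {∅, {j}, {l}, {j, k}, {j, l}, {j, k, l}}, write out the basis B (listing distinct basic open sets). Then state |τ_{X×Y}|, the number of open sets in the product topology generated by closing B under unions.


Basis B = {∅ × ∅, {p30} × {j}, {p30} × {l}, {p31} × {j}, {p31} × {l}, {p29, p30} × {j}, {p29, p30} × {l}, {p30} × {j, k}, {p30} × {j, l}, {p30, p31} × {j}, {p30, p31} × {l}, {p31} × {j, k}, {p31} × {j, l}, {p29, p30, p31} × {j}, {p29, p30, p31} × {l}, {p30} × {j, k, l}, {p31} × {j, k, l}, {p29, p30} × {j, k}, {p29, p30} × {j, l}, {p30, p31} × {j, k}, {p30, p31} × {j, l}, {p29, p30} × {j, k, l}, {p29, p30, p31} × {j, k}, {p29, p30, p31} × {j, l}, {p30, p31} × {j, k, l}, {p29, p30, p31} × {j, k, l}}; |τ_{X×Y}| = 108.

Enumerate products U × V with U ∈ τ_X, V ∈ τ_Y (deduplicated):
  ∅ × ∅ = {} (∅)
  {p30} × {j} = {(p30,j)}
  {p30} × {l} = {(p30,l)}
  {p31} × {j} = {(p31,j)}
  {p31} × {l} = {(p31,l)}
  {p29, p30} × {j} = {(p29,j), (p30,j)}
  {p29, p30} × {l} = {(p29,l), (p30,l)}
  {p30} × {j, k} = {(p30,j), (p30,k)}
  {p30} × {j, l} = {(p30,j), (p30,l)}
  {p30, p31} × {j} = {(p30,j), (p31,j)}
  {p30, p31} × {l} = {(p30,l), (p31,l)}
  {p31} × {j, k} = {(p31,j), (p31,k)}
  {p31} × {j, l} = {(p31,j), (p31,l)}
  {p29, p30, p31} × {j} = {(p29,j), (p30,j), (p31,j)}
  {p29, p30, p31} × {l} = {(p29,l), (p30,l), (p31,l)}
  {p30} × {j, k, l} = {(p30,j), (p30,k), (p30,l)}
  {p31} × {j, k, l} = {(p31,j), (p31,k), (p31,l)}
  {p29, p30} × {j, k} = {(p29,j), (p29,k), (p30,j), (p30,k)}
  {p29, p30} × {j, l} = {(p29,j), (p29,l), (p30,j), (p30,l)}
  {p30, p31} × {j, k} = {(p30,j), (p30,k), (p31,j), (p31,k)}
  {p30, p31} × {j, l} = {(p30,j), (p30,l), (p31,j), (p31,l)}
  {p29, p30} × {j, k, l} = {(p29,j), (p29,k), (p29,l), (p30,j), (p30,k), (p30,l)}
  {p29, p30, p31} × {j, k} = {(p29,j), (p29,k), (p30,j), (p30,k), (p31,j), (p31,k)}
  {p29, p30, p31} × {j, l} = {(p29,j), (p29,l), (p30,j), (p30,l), (p31,j), (p31,l)}
  {p30, p31} × {j, k, l} = {(p30,j), (p30,k), (p30,l), (p31,j), (p31,k), (p31,l)}
  {p29, p30, p31} × {j, k, l} = {(p29,j), (p29,k), (p29,l), (p30,j), (p30,k), (p30,l), (p31,j), (p31,k), (p31,l)}
These 26 distinct sets form the basis B.
Close under arbitrary unions to get τ_{X×Y}; counting gives |τ_{X×Y}| = 108.


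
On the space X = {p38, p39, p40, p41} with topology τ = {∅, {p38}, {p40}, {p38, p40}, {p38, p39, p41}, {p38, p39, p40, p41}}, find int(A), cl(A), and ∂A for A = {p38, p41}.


int(A) = {p38}, cl(A) = {p38, p39, p41}, ∂A = {p39, p41}.

Closed sets in (X, τ) are complements of opens:
  closed(X, τ) = {∅, {p40}, {p39, p41}, {p38, p39, p41}, {p39, p40, p41}, {p38, p39, p40, p41}}.
int(A) = ⋃ {U ∈ τ : U ⊆ A}. Opens contained in A: ∅, {p38}.
Taking the union of these: int(A) = {p38}.
cl(A) = ⋂ {C closed : A ⊆ C}. Closed sets containing A: {p38, p39, p41}, {p38, p39, p40, p41}.
Intersecting these: cl(A) = {p38, p39, p41}.
∂A = cl(A) ∖ int(A) = {p38, p39, p41} ∖ {p38} = {p39, p41}.


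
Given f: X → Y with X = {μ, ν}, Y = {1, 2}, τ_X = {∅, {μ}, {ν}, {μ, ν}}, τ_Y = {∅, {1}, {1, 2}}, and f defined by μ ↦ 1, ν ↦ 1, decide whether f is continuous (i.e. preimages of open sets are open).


f IS continuous.

Compute f^{-1}(U) for each U ∈ τ_Y:
  U = ∅: f^{-1}(U) = ∅ ∈ τ_X ✓.
  U = {1}: f^{-1}(U) = {μ, ν} ∈ τ_X ✓.
  U = {1, 2}: f^{-1}(U) = {μ, ν} ∈ τ_X ✓.
Every preimage lies in τ_X, so f IS continuous.


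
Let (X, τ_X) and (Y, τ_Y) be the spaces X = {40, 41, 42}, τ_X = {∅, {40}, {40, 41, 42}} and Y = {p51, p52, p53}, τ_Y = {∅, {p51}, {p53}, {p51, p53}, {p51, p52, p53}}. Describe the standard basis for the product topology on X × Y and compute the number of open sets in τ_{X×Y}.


Basis B = {∅ × ∅, {40} × {p51}, {40} × {p53}, {40} × {p51, p53}, {40} × {p51, p52, p53}, {40, 41, 42} × {p51}, {40, 41, 42} × {p53}, {40, 41, 42} × {p51, p53}, {40, 41, 42} × {p51, p52, p53}}; |τ_{X×Y}| = 14.

Enumerate products U × V with U ∈ τ_X, V ∈ τ_Y (deduplicated):
  ∅ × ∅ = {} (∅)
  {40} × {p51} = {(40,p51)}
  {40} × {p53} = {(40,p53)}
  {40} × {p51, p53} = {(40,p51), (40,p53)}
  {40} × {p51, p52, p53} = {(40,p51), (40,p52), (40,p53)}
  {40, 41, 42} × {p51} = {(40,p51), (41,p51), (42,p51)}
  {40, 41, 42} × {p53} = {(40,p53), (41,p53), (42,p53)}
  {40, 41, 42} × {p51, p53} = {(40,p51), (40,p53), (41,p51), (41,p53), (42,p51), (42,p53)}
  {40, 41, 42} × {p51, p52, p53} = {(40,p51), (40,p52), (40,p53), (41,p51), (41,p52), (41,p53), (42,p51), (42,p52), (42,p53)}
These 9 distinct sets form the basis B.
Close under arbitrary unions to get τ_{X×Y}; counting gives |τ_{X×Y}| = 14.


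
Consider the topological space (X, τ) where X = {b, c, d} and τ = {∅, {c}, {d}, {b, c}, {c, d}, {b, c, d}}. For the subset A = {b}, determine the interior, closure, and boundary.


int(A) = ∅, cl(A) = {b}, ∂A = {b}.

Closed sets in (X, τ) are complements of opens:
  closed(X, τ) = {∅, {b}, {d}, {b, c}, {b, d}, {b, c, d}}.
int(A) = ⋃ {U ∈ τ : U ⊆ A}. Opens contained in A: ∅.
Taking the union of these: int(A) = ∅.
cl(A) = ⋂ {C closed : A ⊆ C}. Closed sets containing A: {b}, {b, c}, {b, d}, {b, c, d}.
Intersecting these: cl(A) = {b}.
∂A = cl(A) ∖ int(A) = {b} ∖ ∅ = {b}.


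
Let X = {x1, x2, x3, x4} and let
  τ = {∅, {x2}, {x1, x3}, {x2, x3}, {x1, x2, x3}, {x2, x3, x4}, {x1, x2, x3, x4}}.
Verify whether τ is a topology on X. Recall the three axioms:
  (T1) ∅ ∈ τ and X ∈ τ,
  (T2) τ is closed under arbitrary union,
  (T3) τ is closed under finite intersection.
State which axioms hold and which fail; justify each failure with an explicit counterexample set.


τ is NOT a topology on X.

Axiom (T1): ∅ ∈ τ? Yes; X ∈ τ? Yes.
Axiom (T2/T3): check pairwise unions and intersections of members of τ.
Counterexample for (T3): {x1, x3} ∩ {x2, x3} = {x3} ∉ τ. Therefore τ is NOT a topology.


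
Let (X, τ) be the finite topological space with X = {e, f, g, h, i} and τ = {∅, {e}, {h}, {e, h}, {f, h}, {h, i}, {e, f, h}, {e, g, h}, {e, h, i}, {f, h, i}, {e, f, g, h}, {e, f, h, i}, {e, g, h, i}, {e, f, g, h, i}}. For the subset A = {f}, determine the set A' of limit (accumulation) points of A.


A' = ∅

For each x ∈ X, list the open sets U ∈ τ with x ∈ U, then check whether U ∩ (A ∖ {x}) ≠ ∅ for every such U.
  x = e: open {e} ∋ x has {e} ∩ (A ∖ {e}) = ∅, so x is NOT a limit point.
  x = f: open {f, h} ∋ x has {f, h} ∩ (A ∖ {f}) = ∅, so x is NOT a limit point.
  x = g: open {e, g, h} ∋ x has {e, g, h} ∩ (A ∖ {g}) = ∅, so x is NOT a limit point.
  x = h: open {h} ∋ x has {h} ∩ (A ∖ {h}) = ∅, so x is NOT a limit point.
  x = i: open {h, i} ∋ x has {h, i} ∩ (A ∖ {i}) = ∅, so x is NOT a limit point.
Collecting: A' = ∅.


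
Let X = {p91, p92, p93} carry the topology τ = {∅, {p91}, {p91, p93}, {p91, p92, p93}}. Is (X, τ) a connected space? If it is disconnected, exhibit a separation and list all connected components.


(X, τ) is connected.

Find clopen sets (U ∈ τ with X ∖ U ∈ τ):
  U = ∅, X ∖ U = {p91, p92, p93} — both open, so U is clopen.
  U = {p91, p92, p93}, X ∖ U = ∅ — both open, so U is clopen.
Only trivial clopens (∅ and X) exist, so (X, τ) is connected.
Compute connected components by grouping points that agree on all clopens:
  component: {p91, p92, p93}


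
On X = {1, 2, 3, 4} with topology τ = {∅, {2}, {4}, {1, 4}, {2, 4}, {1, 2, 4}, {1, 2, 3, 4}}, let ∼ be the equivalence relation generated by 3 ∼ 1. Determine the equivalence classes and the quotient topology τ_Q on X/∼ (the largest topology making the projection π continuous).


X/∼ = {[1=3], [2], [4]}; |τ_Q| = 5.

Equivalence classes: [1=3], [2], [4].
Quotient map π: X → X/∼ sends 1 ↦ [1=3], 2 ↦ [2], 3 ↦ [1=3], 4 ↦ [4].
For each subset V ⊆ X/∼, compute π^{-1}(V) ⊆ X and check whether π^{-1}(V) ∈ τ. V is open in τ_Q iff π^{-1}(V) ∈ τ.
  V = {}: π^{-1}(V) = ∅ ∈ τ ✓.
  V = {[1=3]}: π^{-1}(V) = {1, 3} ∉ τ ✗.
  V = {[2]}: π^{-1}(V) = {2} ∈ τ ✓.
  V = {[1=3], [2]}: π^{-1}(V) = {1, 2, 3} ∉ τ ✗.
  V = {[4]}: π^{-1}(V) = {4} ∈ τ ✓.
  V = {[1=3], [4]}: π^{-1}(V) = {1, 3, 4} ∉ τ ✗.
  V = {[2], [4]}: π^{-1}(V) = {2, 4} ∈ τ ✓.
  V = {[1=3], [2], [4]}: π^{-1}(V) = {1, 2, 3, 4} ∈ τ ✓.
Open sets in the quotient: τ_Q = {{}, {[2]}, {[4]}, {[2], [4]}, {[1=3], [2], [4]}} (5 elements).


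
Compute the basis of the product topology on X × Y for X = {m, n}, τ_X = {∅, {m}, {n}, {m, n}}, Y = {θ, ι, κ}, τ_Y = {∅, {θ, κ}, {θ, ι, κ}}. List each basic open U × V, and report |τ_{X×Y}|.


Basis B = {∅ × ∅, {m} × {θ, κ}, {n} × {θ, κ}, {m} × {θ, ι, κ}, {n} × {θ, ι, κ}, {m, n} × {θ, κ}, {m, n} × {θ, ι, κ}}; |τ_{X×Y}| = 9.

Enumerate products U × V with U ∈ τ_X, V ∈ τ_Y (deduplicated):
  ∅ × ∅ = {} (∅)
  {m} × {θ, κ} = {(m,θ), (m,κ)}
  {n} × {θ, κ} = {(n,θ), (n,κ)}
  {m} × {θ, ι, κ} = {(m,θ), (m,ι), (m,κ)}
  {n} × {θ, ι, κ} = {(n,θ), (n,ι), (n,κ)}
  {m, n} × {θ, κ} = {(m,θ), (m,κ), (n,θ), (n,κ)}
  {m, n} × {θ, ι, κ} = {(m,θ), (m,ι), (m,κ), (n,θ), (n,ι), (n,κ)}
These 7 distinct sets form the basis B.
Close under arbitrary unions to get τ_{X×Y}; counting gives |τ_{X×Y}| = 9.


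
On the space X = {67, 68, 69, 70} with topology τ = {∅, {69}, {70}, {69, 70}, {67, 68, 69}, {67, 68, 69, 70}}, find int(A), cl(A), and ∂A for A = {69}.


int(A) = {69}, cl(A) = {67, 68, 69}, ∂A = {67, 68}.

Closed sets in (X, τ) are complements of opens:
  closed(X, τ) = {∅, {70}, {67, 68}, {67, 68, 69}, {67, 68, 70}, {67, 68, 69, 70}}.
int(A) = ⋃ {U ∈ τ : U ⊆ A}. Opens contained in A: ∅, {69}.
Taking the union of these: int(A) = {69}.
cl(A) = ⋂ {C closed : A ⊆ C}. Closed sets containing A: {67, 68, 69}, {67, 68, 69, 70}.
Intersecting these: cl(A) = {67, 68, 69}.
∂A = cl(A) ∖ int(A) = {67, 68, 69} ∖ {69} = {67, 68}.


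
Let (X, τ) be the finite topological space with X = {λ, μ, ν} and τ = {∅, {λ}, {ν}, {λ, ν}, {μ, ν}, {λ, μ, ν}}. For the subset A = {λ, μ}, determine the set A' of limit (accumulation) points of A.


A' = ∅

For each x ∈ X, list the open sets U ∈ τ with x ∈ U, then check whether U ∩ (A ∖ {x}) ≠ ∅ for every such U.
  x = λ: open {λ} ∋ x has {λ} ∩ (A ∖ {λ}) = ∅, so x is NOT a limit point.
  x = μ: open {μ, ν} ∋ x has {μ, ν} ∩ (A ∖ {μ}) = ∅, so x is NOT a limit point.
  x = ν: open {ν} ∋ x has {ν} ∩ (A ∖ {ν}) = ∅, so x is NOT a limit point.
Collecting: A' = ∅.


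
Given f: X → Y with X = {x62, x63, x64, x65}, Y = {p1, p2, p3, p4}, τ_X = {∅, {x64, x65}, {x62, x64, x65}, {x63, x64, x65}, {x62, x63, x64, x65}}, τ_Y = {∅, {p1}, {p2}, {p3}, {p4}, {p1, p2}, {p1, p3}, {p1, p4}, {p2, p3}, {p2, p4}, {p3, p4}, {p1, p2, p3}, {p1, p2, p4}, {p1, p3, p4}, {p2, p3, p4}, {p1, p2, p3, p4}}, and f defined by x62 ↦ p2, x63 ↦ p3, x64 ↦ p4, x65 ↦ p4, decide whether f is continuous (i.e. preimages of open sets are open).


f is NOT continuous.

Compute f^{-1}(U) for each U ∈ τ_Y:
  U = ∅: f^{-1}(U) = ∅ ∈ τ_X ✓.
  U = {p1}: f^{-1}(U) = ∅ ∈ τ_X ✓.
  U = {p2}: f^{-1}(U) = {x62} ∉ τ_X ✗.
  U = {p3}: f^{-1}(U) = {x63} ∉ τ_X ✗.
  U = {p4}: f^{-1}(U) = {x64, x65} ∈ τ_X ✓.
  U = {p1, p2}: f^{-1}(U) = {x62} ∉ τ_X ✗.
  U = {p1, p3}: f^{-1}(U) = {x63} ∉ τ_X ✗.
  U = {p1, p4}: f^{-1}(U) = {x64, x65} ∈ τ_X ✓.
  U = {p2, p3}: f^{-1}(U) = {x62, x63} ∉ τ_X ✗.
  U = {p2, p4}: f^{-1}(U) = {x62, x64, x65} ∈ τ_X ✓.
  U = {p3, p4}: f^{-1}(U) = {x63, x64, x65} ∈ τ_X ✓.
  U = {p1, p2, p3}: f^{-1}(U) = {x62, x63} ∉ τ_X ✗.
  U = {p1, p2, p4}: f^{-1}(U) = {x62, x64, x65} ∈ τ_X ✓.
  U = {p1, p3, p4}: f^{-1}(U) = {x63, x64, x65} ∈ τ_X ✓.
  U = {p2, p3, p4}: f^{-1}(U) = {x62, x63, x64, x65} ∈ τ_X ✓.
  U = {p1, p2, p3, p4}: f^{-1}(U) = {x62, x63, x64, x65} ∈ τ_X ✓.
Found U = {p2} with f^{-1}(U) = {x62} not in τ_X. Therefore f is NOT continuous.


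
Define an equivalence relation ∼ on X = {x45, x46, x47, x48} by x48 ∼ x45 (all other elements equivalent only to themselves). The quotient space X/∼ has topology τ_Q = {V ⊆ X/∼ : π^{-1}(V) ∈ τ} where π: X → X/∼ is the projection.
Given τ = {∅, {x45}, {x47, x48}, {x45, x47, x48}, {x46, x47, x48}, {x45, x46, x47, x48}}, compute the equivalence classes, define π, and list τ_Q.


X/∼ = {[x45=x48], [x46], [x47]}; |τ_Q| = 3.

Equivalence classes: [x45=x48], [x46], [x47].
Quotient map π: X → X/∼ sends x45 ↦ [x45=x48], x46 ↦ [x46], x47 ↦ [x47], x48 ↦ [x45=x48].
For each subset V ⊆ X/∼, compute π^{-1}(V) ⊆ X and check whether π^{-1}(V) ∈ τ. V is open in τ_Q iff π^{-1}(V) ∈ τ.
  V = {}: π^{-1}(V) = ∅ ∈ τ ✓.
  V = {[x45=x48]}: π^{-1}(V) = {x45, x48} ∉ τ ✗.
  V = {[x46]}: π^{-1}(V) = {x46} ∉ τ ✗.
  V = {[x45=x48], [x46]}: π^{-1}(V) = {x45, x46, x48} ∉ τ ✗.
  V = {[x47]}: π^{-1}(V) = {x47} ∉ τ ✗.
  V = {[x45=x48], [x47]}: π^{-1}(V) = {x45, x47, x48} ∈ τ ✓.
  V = {[x46], [x47]}: π^{-1}(V) = {x46, x47} ∉ τ ✗.
  V = {[x45=x48], [x46], [x47]}: π^{-1}(V) = {x45, x46, x47, x48} ∈ τ ✓.
Open sets in the quotient: τ_Q = {{}, {[x45=x48], [x47]}, {[x45=x48], [x46], [x47]}} (3 elements).


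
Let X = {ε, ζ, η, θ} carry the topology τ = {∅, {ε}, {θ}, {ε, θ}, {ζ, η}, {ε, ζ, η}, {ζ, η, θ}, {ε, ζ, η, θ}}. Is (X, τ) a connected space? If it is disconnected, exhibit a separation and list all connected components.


(X, τ) is disconnected; components = [{ε}, {θ}, {ζ, η}].

Find clopen sets (U ∈ τ with X ∖ U ∈ τ):
  U = ∅, X ∖ U = {ε, ζ, η, θ} — both open, so U is clopen.
  U = {ε}, X ∖ U = {ζ, η, θ} — both open, so U is clopen.
  U = {θ}, X ∖ U = {ε, ζ, η} — both open, so U is clopen.
  U = {ε, θ}, X ∖ U = {ζ, η} — both open, so U is clopen.
  U = {ζ, η}, X ∖ U = {ε, θ} — both open, so U is clopen.
  U = {ε, ζ, η}, X ∖ U = {θ} — both open, so U is clopen.
  U = {ζ, η, θ}, X ∖ U = {ε} — both open, so U is clopen.
  U = {ε, ζ, η, θ}, X ∖ U = ∅ — both open, so U is clopen.
Nontrivial clopen(s) exist: e.g. {ε}. So (X, τ) is disconnected.
Compute connected components by grouping points that agree on all clopens:
  component: {ε}
  component: {θ}
  component: {ζ, η}


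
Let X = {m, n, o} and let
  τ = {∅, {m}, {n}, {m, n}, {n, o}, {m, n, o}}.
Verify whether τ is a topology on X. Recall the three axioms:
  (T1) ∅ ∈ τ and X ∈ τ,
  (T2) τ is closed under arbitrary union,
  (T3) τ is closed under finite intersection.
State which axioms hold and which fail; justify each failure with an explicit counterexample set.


τ IS a topology on X.

Axiom (T1): ∅ ∈ τ? Yes; X ∈ τ? Yes.
Axiom (T2/T3): check pairwise unions and intersections of members of τ.
All pairwise intersections and unions checked — each lies in τ. Therefore τ satisfies (T1), (T2), (T3): it IS a topology on X.


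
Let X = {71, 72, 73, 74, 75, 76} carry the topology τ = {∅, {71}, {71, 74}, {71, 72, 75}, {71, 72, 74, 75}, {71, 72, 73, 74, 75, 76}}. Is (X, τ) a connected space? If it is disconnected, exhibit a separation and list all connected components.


(X, τ) is connected.

Find clopen sets (U ∈ τ with X ∖ U ∈ τ):
  U = ∅, X ∖ U = {71, 72, 73, 74, 75, 76} — both open, so U is clopen.
  U = {71, 72, 73, 74, 75, 76}, X ∖ U = ∅ — both open, so U is clopen.
Only trivial clopens (∅ and X) exist, so (X, τ) is connected.
Compute connected components by grouping points that agree on all clopens:
  component: {71, 72, 73, 74, 75, 76}


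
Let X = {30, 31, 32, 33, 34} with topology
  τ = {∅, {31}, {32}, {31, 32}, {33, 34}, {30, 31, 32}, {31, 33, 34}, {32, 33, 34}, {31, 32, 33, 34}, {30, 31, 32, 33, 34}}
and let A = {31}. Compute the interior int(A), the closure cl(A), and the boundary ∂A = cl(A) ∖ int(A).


int(A) = {31}, cl(A) = {30, 31}, ∂A = {30}.

Closed sets in (X, τ) are complements of opens:
  closed(X, τ) = {∅, {30}, {30, 31}, {30, 32}, {33, 34}, {30, 31, 32}, {30, 33, 34}, {30, 31, 33, 34}, {30, 32, 33, 34}, {30, 31, 32, 33, 34}}.
int(A) = ⋃ {U ∈ τ : U ⊆ A}. Opens contained in A: ∅, {31}.
Taking the union of these: int(A) = {31}.
cl(A) = ⋂ {C closed : A ⊆ C}. Closed sets containing A: {30, 31}, {30, 31, 32}, {30, 31, 33, 34}, {30, 31, 32, 33, 34}.
Intersecting these: cl(A) = {30, 31}.
∂A = cl(A) ∖ int(A) = {30, 31} ∖ {31} = {30}.


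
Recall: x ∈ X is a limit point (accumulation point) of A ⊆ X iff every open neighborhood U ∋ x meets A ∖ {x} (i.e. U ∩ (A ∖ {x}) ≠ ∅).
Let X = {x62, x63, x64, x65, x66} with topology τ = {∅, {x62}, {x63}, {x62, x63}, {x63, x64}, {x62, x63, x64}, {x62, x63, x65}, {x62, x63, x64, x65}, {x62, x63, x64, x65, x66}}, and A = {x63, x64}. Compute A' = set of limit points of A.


A' = {x64, x65, x66}

For each x ∈ X, list the open sets U ∈ τ with x ∈ U, then check whether U ∩ (A ∖ {x}) ≠ ∅ for every such U.
  x = x62: open {x62} ∋ x has {x62} ∩ (A ∖ {x62}) = ∅, so x is NOT a limit point.
  x = x63: open {x63} ∋ x has {x63} ∩ (A ∖ {x63}) = ∅, so x is NOT a limit point.
  x = x64: opens ∋ x are {x63, x64}, {x62, x63, x64}, {x62, x63, x64, x65}, {x62, x63, x64, x65, x66}; each meets A ∖ {x64}, so x IS a limit point.
  x = x65: opens ∋ x are {x62, x63, x65}, {x62, x63, x64, x65}, {x62, x63, x64, x65, x66}; each meets A ∖ {x65}, so x IS a limit point.
  x = x66: opens ∋ x are {x62, x63, x64, x65, x66}; each meets A ∖ {x66}, so x IS a limit point.
Collecting: A' = {x64, x65, x66}.


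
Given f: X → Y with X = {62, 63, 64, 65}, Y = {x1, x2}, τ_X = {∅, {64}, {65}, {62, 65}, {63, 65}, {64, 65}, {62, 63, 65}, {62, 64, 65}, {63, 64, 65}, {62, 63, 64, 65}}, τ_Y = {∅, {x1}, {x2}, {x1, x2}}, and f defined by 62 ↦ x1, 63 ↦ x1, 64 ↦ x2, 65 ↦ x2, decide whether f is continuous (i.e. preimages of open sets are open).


f is NOT continuous.

Compute f^{-1}(U) for each U ∈ τ_Y:
  U = ∅: f^{-1}(U) = ∅ ∈ τ_X ✓.
  U = {x1}: f^{-1}(U) = {62, 63} ∉ τ_X ✗.
  U = {x2}: f^{-1}(U) = {64, 65} ∈ τ_X ✓.
  U = {x1, x2}: f^{-1}(U) = {62, 63, 64, 65} ∈ τ_X ✓.
Found U = {x1} with f^{-1}(U) = {62, 63} not in τ_X. Therefore f is NOT continuous.


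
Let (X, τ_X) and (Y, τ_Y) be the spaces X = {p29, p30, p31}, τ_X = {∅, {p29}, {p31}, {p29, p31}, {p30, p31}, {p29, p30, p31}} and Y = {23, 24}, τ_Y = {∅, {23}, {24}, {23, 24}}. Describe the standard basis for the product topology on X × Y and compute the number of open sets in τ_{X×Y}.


Basis B = {∅ × ∅, {p29} × {23}, {p29} × {24}, {p31} × {23}, {p31} × {24}, {p29} × {23, 24}, {p29, p31} × {23}, {p29, p31} × {24}, {p30, p31} × {23}, {p30, p31} × {24}, {p31} × {23, 24}, {p29, p30, p31} × {23}, {p29, p30, p31} × {24}, {p29, p31} × {23, 24}, {p30, p31} × {23, 24}, {p29, p30, p31} × {23, 24}}; |τ_{X×Y}| = 36.

Enumerate products U × V with U ∈ τ_X, V ∈ τ_Y (deduplicated):
  ∅ × ∅ = {} (∅)
  {p29} × {23} = {(p29,23)}
  {p29} × {24} = {(p29,24)}
  {p31} × {23} = {(p31,23)}
  {p31} × {24} = {(p31,24)}
  {p29} × {23, 24} = {(p29,23), (p29,24)}
  {p29, p31} × {23} = {(p29,23), (p31,23)}
  {p29, p31} × {24} = {(p29,24), (p31,24)}
  {p30, p31} × {23} = {(p30,23), (p31,23)}
  {p30, p31} × {24} = {(p30,24), (p31,24)}
  {p31} × {23, 24} = {(p31,23), (p31,24)}
  {p29, p30, p31} × {23} = {(p29,23), (p30,23), (p31,23)}
  {p29, p30, p31} × {24} = {(p29,24), (p30,24), (p31,24)}
  {p29, p31} × {23, 24} = {(p29,23), (p29,24), (p31,23), (p31,24)}
  {p30, p31} × {23, 24} = {(p30,23), (p30,24), (p31,23), (p31,24)}
  {p29, p30, p31} × {23, 24} = {(p29,23), (p29,24), (p30,23), (p30,24), (p31,23), (p31,24)}
These 16 distinct sets form the basis B.
Close under arbitrary unions to get τ_{X×Y}; counting gives |τ_{X×Y}| = 36.


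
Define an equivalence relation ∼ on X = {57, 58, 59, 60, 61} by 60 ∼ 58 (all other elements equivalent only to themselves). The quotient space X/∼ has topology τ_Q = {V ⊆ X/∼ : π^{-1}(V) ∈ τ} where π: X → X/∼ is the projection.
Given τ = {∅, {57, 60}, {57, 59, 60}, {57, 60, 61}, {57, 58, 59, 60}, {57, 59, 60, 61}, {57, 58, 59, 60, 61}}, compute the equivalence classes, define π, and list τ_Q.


X/∼ = {[57], [58=60], [59], [61]}; |τ_Q| = 3.

Equivalence classes: [57], [58=60], [59], [61].
Quotient map π: X → X/∼ sends 57 ↦ [57], 58 ↦ [58=60], 59 ↦ [59], 60 ↦ [58=60], 61 ↦ [61].
For each subset V ⊆ X/∼, compute π^{-1}(V) ⊆ X and check whether π^{-1}(V) ∈ τ. V is open in τ_Q iff π^{-1}(V) ∈ τ.
  V = {}: π^{-1}(V) = ∅ ∈ τ ✓.
  V = {[57]}: π^{-1}(V) = {57} ∉ τ ✗.
  V = {[58=60]}: π^{-1}(V) = {58, 60} ∉ τ ✗.
  V = {[57], [58=60]}: π^{-1}(V) = {57, 58, 60} ∉ τ ✗.
  V = {[59]}: π^{-1}(V) = {59} ∉ τ ✗.
  V = {[57], [59]}: π^{-1}(V) = {57, 59} ∉ τ ✗.
  V = {[58=60], [59]}: π^{-1}(V) = {58, 59, 60} ∉ τ ✗.
  V = {[57], [58=60], [59]}: π^{-1}(V) = {57, 58, 59, 60} ∈ τ ✓.
  V = {[61]}: π^{-1}(V) = {61} ∉ τ ✗.
  V = {[57], [61]}: π^{-1}(V) = {57, 61} ∉ τ ✗.
  V = {[58=60], [61]}: π^{-1}(V) = {58, 60, 61} ∉ τ ✗.
  V = {[57], [58=60], [61]}: π^{-1}(V) = {57, 58, 60, 61} ∉ τ ✗.
  V = {[59], [61]}: π^{-1}(V) = {59, 61} ∉ τ ✗.
  V = {[57], [59], [61]}: π^{-1}(V) = {57, 59, 61} ∉ τ ✗.
  V = {[58=60], [59], [61]}: π^{-1}(V) = {58, 59, 60, 61} ∉ τ ✗.
  V = {[57], [58=60], [59], [61]}: π^{-1}(V) = {57, 58, 59, 60, 61} ∈ τ ✓.
Open sets in the quotient: τ_Q = {{}, {[57], [58=60], [59]}, {[57], [58=60], [59], [61]}} (3 elements).


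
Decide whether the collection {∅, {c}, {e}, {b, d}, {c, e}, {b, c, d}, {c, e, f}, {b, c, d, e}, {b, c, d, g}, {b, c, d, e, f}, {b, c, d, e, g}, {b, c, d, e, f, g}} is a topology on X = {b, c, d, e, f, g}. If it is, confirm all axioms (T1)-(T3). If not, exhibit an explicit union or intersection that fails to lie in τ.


τ is NOT a topology on X.

Axiom (T1): ∅ ∈ τ? Yes; X ∈ τ? Yes.
Axiom (T2/T3): check pairwise unions and intersections of members of τ.
Counterexample for (T2): {e} ∪ {b, d} = {b, d, e} ∉ τ. Therefore τ is NOT a topology.


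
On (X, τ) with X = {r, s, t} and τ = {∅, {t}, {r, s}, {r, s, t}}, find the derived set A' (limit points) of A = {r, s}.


A' = {r, s}

For each x ∈ X, list the open sets U ∈ τ with x ∈ U, then check whether U ∩ (A ∖ {x}) ≠ ∅ for every such U.
  x = r: opens ∋ x are {r, s}, {r, s, t}; each meets A ∖ {r}, so x IS a limit point.
  x = s: opens ∋ x are {r, s}, {r, s, t}; each meets A ∖ {s}, so x IS a limit point.
  x = t: open {t} ∋ x has {t} ∩ (A ∖ {t}) = ∅, so x is NOT a limit point.
Collecting: A' = {r, s}.


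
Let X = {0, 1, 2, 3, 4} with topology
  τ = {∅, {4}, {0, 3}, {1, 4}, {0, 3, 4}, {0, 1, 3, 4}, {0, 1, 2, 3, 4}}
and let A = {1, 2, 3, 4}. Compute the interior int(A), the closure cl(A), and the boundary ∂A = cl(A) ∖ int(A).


int(A) = {1, 4}, cl(A) = {0, 1, 2, 3, 4}, ∂A = {0, 2, 3}.

Closed sets in (X, τ) are complements of opens:
  closed(X, τ) = {∅, {2}, {1, 2}, {0, 2, 3}, {1, 2, 4}, {0, 1, 2, 3}, {0, 1, 2, 3, 4}}.
int(A) = ⋃ {U ∈ τ : U ⊆ A}. Opens contained in A: ∅, {4}, {1, 4}.
Taking the union of these: int(A) = {1, 4}.
cl(A) = ⋂ {C closed : A ⊆ C}. Closed sets containing A: {0, 1, 2, 3, 4}.
Intersecting these: cl(A) = {0, 1, 2, 3, 4}.
∂A = cl(A) ∖ int(A) = {0, 1, 2, 3, 4} ∖ {1, 4} = {0, 2, 3}.


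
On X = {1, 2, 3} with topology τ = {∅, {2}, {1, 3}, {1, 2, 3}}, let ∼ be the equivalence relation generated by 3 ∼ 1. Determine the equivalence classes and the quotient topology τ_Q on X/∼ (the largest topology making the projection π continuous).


X/∼ = {[1=3], [2]}; |τ_Q| = 4.

Equivalence classes: [1=3], [2].
Quotient map π: X → X/∼ sends 1 ↦ [1=3], 2 ↦ [2], 3 ↦ [1=3].
For each subset V ⊆ X/∼, compute π^{-1}(V) ⊆ X and check whether π^{-1}(V) ∈ τ. V is open in τ_Q iff π^{-1}(V) ∈ τ.
  V = {}: π^{-1}(V) = ∅ ∈ τ ✓.
  V = {[1=3]}: π^{-1}(V) = {1, 3} ∈ τ ✓.
  V = {[2]}: π^{-1}(V) = {2} ∈ τ ✓.
  V = {[1=3], [2]}: π^{-1}(V) = {1, 2, 3} ∈ τ ✓.
Open sets in the quotient: τ_Q = {{}, {[1=3]}, {[2]}, {[1=3], [2]}} (4 elements).


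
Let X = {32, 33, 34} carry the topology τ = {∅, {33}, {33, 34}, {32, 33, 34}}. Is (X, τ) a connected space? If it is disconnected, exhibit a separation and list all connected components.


(X, τ) is connected.

Find clopen sets (U ∈ τ with X ∖ U ∈ τ):
  U = ∅, X ∖ U = {32, 33, 34} — both open, so U is clopen.
  U = {32, 33, 34}, X ∖ U = ∅ — both open, so U is clopen.
Only trivial clopens (∅ and X) exist, so (X, τ) is connected.
Compute connected components by grouping points that agree on all clopens:
  component: {32, 33, 34}


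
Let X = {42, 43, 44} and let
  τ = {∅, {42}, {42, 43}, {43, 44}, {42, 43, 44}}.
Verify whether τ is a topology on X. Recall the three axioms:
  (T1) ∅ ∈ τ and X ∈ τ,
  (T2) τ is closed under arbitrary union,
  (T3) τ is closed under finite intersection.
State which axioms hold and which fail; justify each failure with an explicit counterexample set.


τ is NOT a topology on X.

Axiom (T1): ∅ ∈ τ? Yes; X ∈ τ? Yes.
Axiom (T2/T3): check pairwise unions and intersections of members of τ.
Counterexample for (T3): {42, 43} ∩ {43, 44} = {43} ∉ τ. Therefore τ is NOT a topology.


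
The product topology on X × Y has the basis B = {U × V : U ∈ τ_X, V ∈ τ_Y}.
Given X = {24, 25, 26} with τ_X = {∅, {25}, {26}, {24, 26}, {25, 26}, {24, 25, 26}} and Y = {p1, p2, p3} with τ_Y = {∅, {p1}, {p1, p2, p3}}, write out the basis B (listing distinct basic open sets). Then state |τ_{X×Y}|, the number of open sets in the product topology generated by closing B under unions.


Basis B = {∅ × ∅, {25} × {p1}, {26} × {p1}, {24, 26} × {p1}, {25, 26} × {p1}, {24, 25, 26} × {p1}, {25} × {p1, p2, p3}, {26} × {p1, p2, p3}, {24, 26} × {p1, p2, p3}, {25, 26} × {p1, p2, p3}, {24, 25, 26} × {p1, p2, p3}}; |τ_{X×Y}| = 18.

Enumerate products U × V with U ∈ τ_X, V ∈ τ_Y (deduplicated):
  ∅ × ∅ = {} (∅)
  {25} × {p1} = {(25,p1)}
  {26} × {p1} = {(26,p1)}
  {24, 26} × {p1} = {(24,p1), (26,p1)}
  {25, 26} × {p1} = {(25,p1), (26,p1)}
  {24, 25, 26} × {p1} = {(24,p1), (25,p1), (26,p1)}
  {25} × {p1, p2, p3} = {(25,p1), (25,p2), (25,p3)}
  {26} × {p1, p2, p3} = {(26,p1), (26,p2), (26,p3)}
  {24, 26} × {p1, p2, p3} = {(24,p1), (24,p2), (24,p3), (26,p1), (26,p2), (26,p3)}
  {25, 26} × {p1, p2, p3} = {(25,p1), (25,p2), (25,p3), (26,p1), (26,p2), (26,p3)}
  {24, 25, 26} × {p1, p2, p3} = {(24,p1), (24,p2), (24,p3), (25,p1), (25,p2), (25,p3), (26,p1), (26,p2), (26,p3)}
These 11 distinct sets form the basis B.
Close under arbitrary unions to get τ_{X×Y}; counting gives |τ_{X×Y}| = 18.


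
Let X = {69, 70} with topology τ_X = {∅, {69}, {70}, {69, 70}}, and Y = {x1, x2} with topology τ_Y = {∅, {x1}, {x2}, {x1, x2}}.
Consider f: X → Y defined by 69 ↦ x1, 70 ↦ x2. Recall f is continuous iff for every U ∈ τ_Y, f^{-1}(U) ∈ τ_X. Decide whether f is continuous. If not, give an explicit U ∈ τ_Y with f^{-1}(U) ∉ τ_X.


f IS continuous.

Compute f^{-1}(U) for each U ∈ τ_Y:
  U = ∅: f^{-1}(U) = ∅ ∈ τ_X ✓.
  U = {x1}: f^{-1}(U) = {69} ∈ τ_X ✓.
  U = {x2}: f^{-1}(U) = {70} ∈ τ_X ✓.
  U = {x1, x2}: f^{-1}(U) = {69, 70} ∈ τ_X ✓.
Every preimage lies in τ_X, so f IS continuous.


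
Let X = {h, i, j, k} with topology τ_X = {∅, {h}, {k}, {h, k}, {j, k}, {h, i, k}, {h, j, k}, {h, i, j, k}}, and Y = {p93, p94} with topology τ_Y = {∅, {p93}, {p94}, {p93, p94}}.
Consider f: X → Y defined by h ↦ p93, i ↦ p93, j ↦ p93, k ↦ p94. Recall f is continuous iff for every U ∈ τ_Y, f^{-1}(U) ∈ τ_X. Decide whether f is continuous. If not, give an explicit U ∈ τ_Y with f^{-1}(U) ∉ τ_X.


f is NOT continuous.

Compute f^{-1}(U) for each U ∈ τ_Y:
  U = ∅: f^{-1}(U) = ∅ ∈ τ_X ✓.
  U = {p93}: f^{-1}(U) = {h, i, j} ∉ τ_X ✗.
  U = {p94}: f^{-1}(U) = {k} ∈ τ_X ✓.
  U = {p93, p94}: f^{-1}(U) = {h, i, j, k} ∈ τ_X ✓.
Found U = {p93} with f^{-1}(U) = {h, i, j} not in τ_X. Therefore f is NOT continuous.


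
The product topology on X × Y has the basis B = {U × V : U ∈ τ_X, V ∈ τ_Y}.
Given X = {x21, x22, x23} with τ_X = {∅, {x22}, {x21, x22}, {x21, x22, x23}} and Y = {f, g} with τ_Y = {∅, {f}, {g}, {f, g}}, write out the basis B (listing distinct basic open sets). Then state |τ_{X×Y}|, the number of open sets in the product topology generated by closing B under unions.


Basis B = {∅ × ∅, {x22} × {f}, {x22} × {g}, {x21, x22} × {f}, {x21, x22} × {g}, {x22} × {f, g}, {x21, x22, x23} × {f}, {x21, x22, x23} × {g}, {x21, x22} × {f, g}, {x21, x22, x23} × {f, g}}; |τ_{X×Y}| = 16.

Enumerate products U × V with U ∈ τ_X, V ∈ τ_Y (deduplicated):
  ∅ × ∅ = {} (∅)
  {x22} × {f} = {(x22,f)}
  {x22} × {g} = {(x22,g)}
  {x21, x22} × {f} = {(x21,f), (x22,f)}
  {x21, x22} × {g} = {(x21,g), (x22,g)}
  {x22} × {f, g} = {(x22,f), (x22,g)}
  {x21, x22, x23} × {f} = {(x21,f), (x22,f), (x23,f)}
  {x21, x22, x23} × {g} = {(x21,g), (x22,g), (x23,g)}
  {x21, x22} × {f, g} = {(x21,f), (x21,g), (x22,f), (x22,g)}
  {x21, x22, x23} × {f, g} = {(x21,f), (x21,g), (x22,f), (x22,g), (x23,f), (x23,g)}
These 10 distinct sets form the basis B.
Close under arbitrary unions to get τ_{X×Y}; counting gives |τ_{X×Y}| = 16.


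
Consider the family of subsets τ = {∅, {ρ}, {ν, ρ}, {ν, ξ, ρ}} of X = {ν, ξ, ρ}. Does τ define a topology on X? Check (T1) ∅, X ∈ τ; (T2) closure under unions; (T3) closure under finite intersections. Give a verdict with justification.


τ IS a topology on X.

Axiom (T1): ∅ ∈ τ? Yes; X ∈ τ? Yes.
Axiom (T2/T3): check pairwise unions and intersections of members of τ.
All pairwise intersections and unions checked — each lies in τ. Therefore τ satisfies (T1), (T2), (T3): it IS a topology on X.


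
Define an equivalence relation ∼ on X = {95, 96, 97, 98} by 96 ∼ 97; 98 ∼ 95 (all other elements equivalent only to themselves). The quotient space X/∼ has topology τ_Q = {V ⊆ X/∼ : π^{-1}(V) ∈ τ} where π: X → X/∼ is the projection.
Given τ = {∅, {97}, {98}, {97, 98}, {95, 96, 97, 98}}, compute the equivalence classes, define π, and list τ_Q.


X/∼ = {[95=98], [96=97]}; |τ_Q| = 2.

Equivalence classes: [95=98], [96=97].
Quotient map π: X → X/∼ sends 95 ↦ [95=98], 96 ↦ [96=97], 97 ↦ [96=97], 98 ↦ [95=98].
For each subset V ⊆ X/∼, compute π^{-1}(V) ⊆ X and check whether π^{-1}(V) ∈ τ. V is open in τ_Q iff π^{-1}(V) ∈ τ.
  V = {}: π^{-1}(V) = ∅ ∈ τ ✓.
  V = {[95=98]}: π^{-1}(V) = {95, 98} ∉ τ ✗.
  V = {[96=97]}: π^{-1}(V) = {96, 97} ∉ τ ✗.
  V = {[95=98], [96=97]}: π^{-1}(V) = {95, 96, 97, 98} ∈ τ ✓.
Open sets in the quotient: τ_Q = {{}, {[95=98], [96=97]}} (2 elements).
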